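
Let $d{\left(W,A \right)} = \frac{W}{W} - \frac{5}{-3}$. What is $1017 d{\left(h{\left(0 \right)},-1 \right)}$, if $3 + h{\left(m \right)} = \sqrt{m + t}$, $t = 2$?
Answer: $2712$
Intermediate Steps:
$h{\left(m \right)} = -3 + \sqrt{2 + m}$ ($h{\left(m \right)} = -3 + \sqrt{m + 2} = -3 + \sqrt{2 + m}$)
$d{\left(W,A \right)} = \frac{8}{3}$ ($d{\left(W,A \right)} = 1 - - \frac{5}{3} = 1 + \frac{5}{3} = \frac{8}{3}$)
$1017 d{\left(h{\left(0 \right)},-1 \right)} = 1017 \cdot \frac{8}{3} = 2712$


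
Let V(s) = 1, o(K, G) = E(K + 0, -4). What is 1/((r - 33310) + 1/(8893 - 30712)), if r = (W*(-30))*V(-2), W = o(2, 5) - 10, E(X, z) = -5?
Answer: -21819/716972341 ≈ -3.0432e-5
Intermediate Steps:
o(K, G) = -5
W = -15 (W = -5 - 10 = -15)
r = 450 (r = -15*(-30)*1 = 450*1 = 450)
1/((r - 33310) + 1/(8893 - 30712)) = 1/((450 - 33310) + 1/(8893 - 30712)) = 1/(-32860 + 1/(-21819)) = 1/(-32860 - 1/21819) = 1/(-716972341/21819) = -21819/716972341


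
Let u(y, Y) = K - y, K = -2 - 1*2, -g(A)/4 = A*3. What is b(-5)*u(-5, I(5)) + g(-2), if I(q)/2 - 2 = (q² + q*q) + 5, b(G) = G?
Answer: 19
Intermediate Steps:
I(q) = 14 + 4*q² (I(q) = 4 + 2*((q² + q*q) + 5) = 4 + 2*((q² + q²) + 5) = 4 + 2*(2*q² + 5) = 4 + 2*(5 + 2*q²) = 4 + (10 + 4*q²) = 14 + 4*q²)
g(A) = -12*A (g(A) = -4*A*3 = -12*A)
K = -4 (K = -2 - 2 = -4)
u(y, Y) = -4 - y
b(-5)*u(-5, I(5)) + g(-2) = -5*(-4 - 1*(-5)) - 12*(-2) = -5*(-4 + 5) + 24 = -5*1 + 24 = -5 + 24 = 19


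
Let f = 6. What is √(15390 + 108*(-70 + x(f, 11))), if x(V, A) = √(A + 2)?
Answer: 3*√(870 + 12*√13) ≈ 90.661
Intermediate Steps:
x(V, A) = √(2 + A)
√(15390 + 108*(-70 + x(f, 11))) = √(15390 + 108*(-70 + √(2 + 11))) = √(15390 + 108*(-70 + √13)) = √(15390 + (-7560 + 108*√13)) = √(7830 + 108*√13)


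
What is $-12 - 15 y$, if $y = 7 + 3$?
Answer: $-162$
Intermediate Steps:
$y = 10$
$-12 - 15 y = -12 - 150 = -162$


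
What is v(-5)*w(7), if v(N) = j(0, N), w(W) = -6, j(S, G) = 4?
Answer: -24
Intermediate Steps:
v(N) = 4
v(-5)*w(7) = 4*(-6) = -24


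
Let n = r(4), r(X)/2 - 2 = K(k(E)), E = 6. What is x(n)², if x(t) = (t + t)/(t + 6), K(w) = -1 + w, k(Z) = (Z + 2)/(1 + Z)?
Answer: 25/36 ≈ 0.69444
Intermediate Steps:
k(Z) = (2 + Z)/(1 + Z)
r(X) = 30/7 (r(X) = 4 + 2*(-1 + (2 + 6)/(1 + 6)) = 4 + 2*(-1 + 8/7) = 4 + 2*(⅐) = 4 + 2/7 = 30/7)
n = 30/7 ≈ 4.2857
x(t) = 2*t/(6 + t) (x(t) = (2*t)/(6 + t) = 2*t/(6 + t))
x(n)² = (2*(30/7)/(6 + 30/7))² = (2*(30/7)/(72/7))² = (2*(30/7)*(7/72))² = (⅚)² = 25/36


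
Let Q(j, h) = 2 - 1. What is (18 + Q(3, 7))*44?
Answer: 836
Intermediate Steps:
Q(j, h) = 1
(18 + Q(3, 7))*44 = (18 + 1)*44 = 19*44 = 836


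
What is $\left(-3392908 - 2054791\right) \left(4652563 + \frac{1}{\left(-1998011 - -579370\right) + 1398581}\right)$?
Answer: $- \frac{508436001813444521}{20060} \approx -2.5346 \cdot 10^{13}$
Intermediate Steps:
$\left(-3392908 - 2054791\right) \left(4652563 + \frac{1}{\left(-1998011 - -579370\right) + 1398581}\right) = - 5447699 \left(4652563 + \frac{1}{\left(-1998011 + 579370\right) + 1398581}\right) = - 5447699 \left(4652563 + \frac{1}{-1418641 + 1398581}\right) = - 5447699 \left(4652563 + \frac{1}{-20060}\right) = - 5447699 \left(4652563 - \frac{1}{20060}\right) = \left(-5447699\right) \frac{93330413779}{20060} = - \frac{508436001813444521}{20060}$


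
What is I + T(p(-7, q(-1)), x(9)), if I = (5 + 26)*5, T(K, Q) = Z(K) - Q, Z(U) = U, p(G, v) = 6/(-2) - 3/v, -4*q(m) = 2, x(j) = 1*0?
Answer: 158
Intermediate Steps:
x(j) = 0
q(m) = -½ (q(m) = -¼*2 = -½)
p(G, v) = -3 - 3/v (p(G, v) = 6*(-½) - 3/v = -3 - 3/v)
T(K, Q) = K - Q
I = 155 (I = 31*5 = 155)
I + T(p(-7, q(-1)), x(9)) = 155 + ((-3 - 3/(-½)) - 1*0) = 155 + ((-3 - 3*(-2)) + 0) = 155 + ((-3 + 6) + 0) = 155 + (3 + 0) = 155 + 3 = 158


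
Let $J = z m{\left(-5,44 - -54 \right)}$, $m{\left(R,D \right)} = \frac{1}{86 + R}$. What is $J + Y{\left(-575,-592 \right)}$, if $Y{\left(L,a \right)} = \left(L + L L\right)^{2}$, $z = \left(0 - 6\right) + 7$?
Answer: $\frac{8823573202501}{81} \approx 1.0893 \cdot 10^{11}$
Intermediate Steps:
$z = 1$ ($z = -6 + 7 = 1$)
$J = \frac{1}{81}$ ($J = 1 \frac{1}{86 - 5} = 1 \cdot \frac{1}{81} = \frac{1}{81} \approx 0.012346$)
$Y{\left(L,a \right)} = \left(L + L^{2}\right)^{2}$
$J + Y{\left(-575,-592 \right)} = \frac{1}{81} + \left(-575\right)^{2} \left(1 - 575\right)^{2} = \frac{1}{81} + 330625 \left(-574\right)^{2} = \frac{1}{81} + 330625 \cdot 329476 = \frac{1}{81} + 108933002500 = \frac{8823573202501}{81}$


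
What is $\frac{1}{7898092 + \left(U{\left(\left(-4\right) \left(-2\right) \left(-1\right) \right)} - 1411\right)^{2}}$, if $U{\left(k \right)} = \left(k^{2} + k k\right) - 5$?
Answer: $\frac{1}{9557036} \approx 1.0463 \cdot 10^{-7}$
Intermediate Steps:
$U{\left(k \right)} = -5 + 2 k^{2}$ ($U{\left(k \right)} = \left(k^{2} + k^{2}\right) - 5 = 2 k^{2} - 5 = -5 + 2 k^{2}$)
$\frac{1}{7898092 + \left(U{\left(\left(-4\right) \left(-2\right) \left(-1\right) \right)} - 1411\right)^{2}} = \frac{1}{7898092 + \left(\left(-5 + 2 \left(\left(-4\right) \left(-2\right) \left(-1\right)\right)^{2}\right) - 1411\right)^{2}} = \frac{1}{7898092 + \left(\left(-5 + 2 \left(8 \left(-1\right)\right)^{2}\right) - 1411\right)^{2}} = \frac{1}{7898092 + \left(\left(-5 + 2 \left(-8\right)^{2}\right) - 1411\right)^{2}} = \frac{1}{7898092 + \left(\left(-5 + 2 \cdot 64\right) - 1411\right)^{2}} = \frac{1}{7898092 + \left(\left(-5 + 128\right) - 1411\right)^{2}} = \frac{1}{7898092 + \left(123 - 1411\right)^{2}} = \frac{1}{7898092 + \left(-1288\right)^{2}} = \frac{1}{7898092 + 1658944} = \frac{1}{9557036}$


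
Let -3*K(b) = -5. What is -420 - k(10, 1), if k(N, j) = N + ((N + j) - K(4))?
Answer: -1318/3 ≈ -439.33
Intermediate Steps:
K(b) = 5/3 (K(b) = -⅓*(-5) = 5/3)
k(N, j) = -5/3 + j + 2*N (k(N, j) = N + ((N + j) - 1*5/3) = N + ((N + j) - 5/3) = N + (-5/3 + N + j) = -5/3 + j + 2*N)
-420 - k(10, 1) = -420 - (-5/3 + 1 + 2*10) = -420 - (-5/3 + 1 + 20) = -420 - 1*58/3 = -420 - 58/3 = -1318/3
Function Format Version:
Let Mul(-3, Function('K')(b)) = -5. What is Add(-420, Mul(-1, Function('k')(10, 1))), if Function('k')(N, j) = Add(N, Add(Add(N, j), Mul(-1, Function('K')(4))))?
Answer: Rational(-1318, 3) ≈ -439.33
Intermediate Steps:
Function('K')(b) = Rational(5, 3) (Function('K')(b) = Mul(Rational(-1, 3), -5) = Rational(5, 3))
Function('k')(N, j) = Add(Rational(-5, 3), j, Mul(2, N)) (Function('k')(N, j) = Add(N, Add(Add(N, j), Mul(-1, Rational(5, 3)))) = Add(N, Add(Add(N, j), Rational(-5, 3))) = Add(N, Add(Rational(-5, 3), N, j)) = Add(Rational(-5, 3), j, Mul(2, N)))
Add(-420, Mul(-1, Function('k')(10, 1))) = Add(-420, Mul(-1, Add(Rational(-5, 3), 1, Mul(2, 10)))) = Add(-420, Mul(-1, Add(Rational(-5, 3), 1, 20))) = Add(-420, Mul(-1, Rational(58, 3))) = Add(-420, Rational(-58, 3)) = Rational(-1318, 3)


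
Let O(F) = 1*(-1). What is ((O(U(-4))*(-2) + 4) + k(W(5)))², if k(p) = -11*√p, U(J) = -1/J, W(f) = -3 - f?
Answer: -932 - 264*I*√2 ≈ -932.0 - 373.35*I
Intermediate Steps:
O(F) = -1
((O(U(-4))*(-2) + 4) + k(W(5)))² = ((-1*(-2) + 4) - 11*√(-3 - 1*5))² = ((2 + 4) - 11*√(-3 - 5))² = (6 - 22*I*√2)²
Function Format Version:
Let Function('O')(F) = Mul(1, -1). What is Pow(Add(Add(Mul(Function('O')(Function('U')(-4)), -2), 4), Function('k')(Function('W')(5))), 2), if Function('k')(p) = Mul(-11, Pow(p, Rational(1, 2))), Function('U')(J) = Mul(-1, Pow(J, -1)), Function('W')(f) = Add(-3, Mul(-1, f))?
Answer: Add(-932, Mul(-264, I, Pow(2, Rational(1, 2)))) ≈ Add(-932.00, Mul(-373.35, I))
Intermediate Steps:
Function('O')(F) = -1
Pow(Add(Add(Mul(Function('O')(Function('U')(-4)), -2), 4), Function('k')(Function('W')(5))), 2) = Pow(Add(Add(Mul(-1, -2), 4), Mul(-11, Pow(Add(-3, Mul(-1, 5)), Rational(1, 2)))), 2) = Pow(Add(Add(2, 4), Mul(-11, Pow(Add(-3, -5), Rational(1, 2)))), 2) = Pow(Add(6, Mul(-11, Pow(-8, Rational(1, 2)))), 2) = Pow(Add(6, Mul(-11, Mul(2, I, Pow(2, Rational(1, 2))))), 2) = Pow(Add(6, Mul(-22, I, Pow(2, Rational(1, 2)))), 2)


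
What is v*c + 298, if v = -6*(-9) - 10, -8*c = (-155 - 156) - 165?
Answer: 2916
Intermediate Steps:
c = 119/2 (c = -((-155 - 156) - 165)/8 = -(-311 - 165)/8 = -⅛*(-476) = 119/2 ≈ 59.500)
v = 44 (v = 54 - 10 = 44)
v*c + 298 = 44*(119/2) + 298 = 2618 + 298 = 2916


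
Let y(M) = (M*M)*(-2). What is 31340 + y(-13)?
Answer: 31002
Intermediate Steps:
y(M) = -2*M² (y(M) = M²*(-2) = -2*M²)
31340 + y(-13) = 31340 - 2*(-13)² = 31340 - 2*169 = 31340 - 338 = 31002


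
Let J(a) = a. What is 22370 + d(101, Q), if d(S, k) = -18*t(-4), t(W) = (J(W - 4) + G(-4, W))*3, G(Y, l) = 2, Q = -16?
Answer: 22694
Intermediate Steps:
t(W) = -6 + 3*W (t(W) = ((W - 4) + 2)*3 = ((-4 + W) + 2)*3 = (-2 + W)*3 = -6 + 3*W)
d(S, k) = 324 (d(S, k) = -18*(-6 + 3*(-4)) = -18*(-6 - 12) = -18*(-18) = 324)
22370 + d(101, Q) = 22370 + 324 = 22694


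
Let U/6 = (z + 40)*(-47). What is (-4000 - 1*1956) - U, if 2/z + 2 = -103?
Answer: 186152/35 ≈ 5318.6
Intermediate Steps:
z = -2/105 (z = 2/(-2 - 103) = 2/(-105) = 2*(-1/105) = -2/105 ≈ -0.019048)
U = -394612/35 (U = 6*((-2/105 + 40)*(-47)) = 6*((4198/105)*(-47)) = 6*(-197306/105) = -394612/35 ≈ -11275.)
(-4000 - 1*1956) - U = (-4000 - 1*1956) - 1*(-394612/35) = (-4000 - 1956) + 394612/35 = -5956 + 394612/35 = 186152/35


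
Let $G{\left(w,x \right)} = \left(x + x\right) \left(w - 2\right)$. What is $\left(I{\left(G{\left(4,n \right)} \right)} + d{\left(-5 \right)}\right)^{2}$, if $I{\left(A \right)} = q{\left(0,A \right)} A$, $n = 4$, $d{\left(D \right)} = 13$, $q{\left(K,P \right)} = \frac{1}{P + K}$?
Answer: $196$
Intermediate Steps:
$q{\left(K,P \right)} = \frac{1}{K + P}$
$G{\left(w,x \right)} = 2 x \left(-2 + w\right)$
$I{\left(A \right)} = 1$ ($I{\left(A \right)} = \frac{A}{0 + A} = \frac{A}{A} = 1$)
$\left(I{\left(G{\left(4,n \right)} \right)} + d{\left(-5 \right)}\right)^{2} = \left(1 + 13\right)^{2} = 14^{2} = 196$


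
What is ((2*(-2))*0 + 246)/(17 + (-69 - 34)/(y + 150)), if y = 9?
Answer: 19557/1300 ≈ 15.044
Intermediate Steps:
((2*(-2))*0 + 246)/(17 + (-69 - 34)/(y + 150)) = ((2*(-2))*0 + 246)/(17 + (-69 - 34)/(9 + 150)) = (-4*0 + 246)/(17 - 103/159) = (0 + 246)/(17 - 103*1/159) = 246/(17 - 103/159) = 246/(2600/159) = 246*(159/2600) = 19557/1300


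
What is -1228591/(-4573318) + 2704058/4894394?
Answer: 9189862771649/11191810089646 ≈ 0.82112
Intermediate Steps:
-1228591/(-4573318) + 2704058/4894394 = -1228591*(-1/4573318) + 2704058*(1/4894394) = 1228591/4573318 + 1352029/2447197 = 9189862771649/11191810089646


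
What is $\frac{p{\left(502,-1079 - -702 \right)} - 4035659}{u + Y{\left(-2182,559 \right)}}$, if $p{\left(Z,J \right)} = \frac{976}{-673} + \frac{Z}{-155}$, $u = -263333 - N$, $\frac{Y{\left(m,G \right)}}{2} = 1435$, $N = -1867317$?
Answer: $- \frac{420980257711}{167618975010} \approx -2.5115$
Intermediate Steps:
$Y{\left(m,G \right)} = 2870$ ($Y{\left(m,G \right)} = 2 \cdot 1435 = 2870$)
$u = 1603984$ ($u = -263333 - -1867317 = -263333 + 1867317 = 1603984$)
$p{\left(Z,J \right)} = - \frac{976}{673} - \frac{Z}{155}$ ($p{\left(Z,J \right)} = 976 \left(- \frac{1}{673}\right) + Z \left(- \frac{1}{155}\right) = - \frac{976}{673} - \frac{Z}{155}$)
$\frac{p{\left(502,-1079 - -702 \right)} - 4035659}{u + Y{\left(-2182,559 \right)}} = \frac{\left(- \frac{976}{673} - \frac{502}{155}\right) - 4035659}{1603984 + 2870} = \frac{\left(- \frac{976}{673} - \frac{502}{155}\right) - 4035659}{1606854} = \left(- \frac{489126}{104315} - 4035659\right) \frac{1}{1606854} = \left(- \frac{420980257711}{104315}\right) \frac{1}{1606854} = - \frac{420980257711}{167618975010}$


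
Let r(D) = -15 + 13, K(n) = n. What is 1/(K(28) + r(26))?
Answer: 1/26 ≈ 0.038462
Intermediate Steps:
r(D) = -2
1/(K(28) + r(26)) = 1/(28 - 2) = 1/26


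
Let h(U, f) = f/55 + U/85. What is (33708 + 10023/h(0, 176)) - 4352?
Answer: 519811/16 ≈ 32488.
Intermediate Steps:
h(U, f) = f/55 + U/85 (h(U, f) = f*(1/55) + U*(1/85) = f/55 + U/85)
(33708 + 10023/h(0, 176)) - 4352 = (33708 + 10023/((1/55)*176 + (1/85)*0)) - 4352 = (33708 + 10023/(16/5 + 0)) - 4352 = (33708 + 10023/(16/5)) - 4352 = (33708 + 10023*(5/16)) - 4352 = (33708 + 50115/16) - 4352 = 589443/16 - 4352 = 519811/16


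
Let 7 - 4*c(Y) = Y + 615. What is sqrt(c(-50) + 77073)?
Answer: sqrt(307734)/2 ≈ 277.37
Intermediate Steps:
c(Y) = -152 - Y/4 (c(Y) = 7/4 - (Y + 615)/4 = 7/4 - (615 + Y)/4 = 7/4 + (-615/4 - Y/4) = -152 - Y/4)
sqrt(c(-50) + 77073) = sqrt((-152 - 1/4*(-50)) + 77073) = sqrt((-152 + 25/2) + 77073) = sqrt(-279/2 + 77073) = sqrt(153867/2) = sqrt(307734)/2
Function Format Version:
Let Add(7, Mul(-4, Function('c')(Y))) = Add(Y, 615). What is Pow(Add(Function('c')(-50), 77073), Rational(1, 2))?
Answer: Mul(Rational(1, 2), Pow(307734, Rational(1, 2))) ≈ 277.37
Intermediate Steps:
Function('c')(Y) = Add(-152, Mul(Rational(-1, 4), Y)) (Function('c')(Y) = Add(Rational(7, 4), Mul(Rational(-1, 4), Add(Y, 615))) = Add(Rational(7, 4), Mul(Rational(-1, 4), Add(615, Y))) = Add(Rational(7, 4), Add(Rational(-615, 4), Mul(Rational(-1, 4), Y))) = Add(-152, Mul(Rational(-1, 4), Y)))
Pow(Add(Function('c')(-50), 77073), Rational(1, 2)) = Pow(Add(Add(-152, Mul(Rational(-1, 4), -50)), 77073), Rational(1, 2)) = Pow(Add(Add(-152, Rational(25, 2)), 77073), Rational(1, 2)) = Pow(Add(Rational(-279, 2), 77073), Rational(1, 2)) = Pow(Rational(153867, 2), Rational(1, 2)) = Mul(Rational(1, 2), Pow(307734, Rational(1, 2)))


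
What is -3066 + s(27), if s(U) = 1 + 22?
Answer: -3043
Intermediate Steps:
s(U) = 23
-3066 + s(27) = -3066 + 23 = -3043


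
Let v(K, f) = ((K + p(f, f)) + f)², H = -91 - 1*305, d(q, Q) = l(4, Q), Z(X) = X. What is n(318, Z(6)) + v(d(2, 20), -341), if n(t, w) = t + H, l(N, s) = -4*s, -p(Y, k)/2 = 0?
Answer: 177163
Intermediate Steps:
p(Y, k) = 0 (p(Y, k) = -2*0 = 0)
d(q, Q) = -4*Q
H = -396 (H = -91 - 305 = -396)
v(K, f) = (K + f)² (v(K, f) = ((K + 0) + f)² = (K + f)²)
n(t, w) = -396 + t (n(t, w) = t - 396 = -396 + t)
n(318, Z(6)) + v(d(2, 20), -341) = (-396 + 318) + (-4*20 - 341)² = -78 + (-80 - 341)² = -78 + (-421)² = -78 + 177241 = 177163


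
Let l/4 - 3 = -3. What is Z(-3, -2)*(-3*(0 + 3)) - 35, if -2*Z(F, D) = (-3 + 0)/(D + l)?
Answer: -113/4 ≈ -28.250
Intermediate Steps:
l = 0 (l = 12 + 4*(-3) = 12 - 12 = 0)
Z(F, D) = 3/(2*D) (Z(F, D) = -(-3 + 0)/(2*(D + 0)) = -(-3)/(2*D) = 3/(2*D))
Z(-3, -2)*(-3*(0 + 3)) - 35 = ((3/2)/(-2))*(-3*(0 + 3)) - 35 = ((3/2)*(-½))*(-3*3) - 35 = -¾*(-9) - 35 = 27/4 - 35 = -113/4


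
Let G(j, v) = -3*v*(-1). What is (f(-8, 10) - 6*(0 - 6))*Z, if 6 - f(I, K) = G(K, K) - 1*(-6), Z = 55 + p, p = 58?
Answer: 678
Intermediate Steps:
G(j, v) = 3*v
Z = 113 (Z = 55 + 58 = 113)
f(I, K) = -3*K (f(I, K) = 6 - (3*K - 1*(-6)) = 6 - (3*K + 6) = 6 - (6 + 3*K) = 6 + (-6 - 3*K) = -3*K)
(f(-8, 10) - 6*(0 - 6))*Z = (-3*10 - 6*(0 - 6))*113 = (-30 - 6*(-6))*113 = (-30 + 36)*113 = 6*113 = 678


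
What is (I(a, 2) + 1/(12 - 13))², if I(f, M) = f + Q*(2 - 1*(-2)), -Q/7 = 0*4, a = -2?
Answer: 9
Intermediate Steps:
Q = 0 (Q = -0*4 = -7*0 = 0)
I(f, M) = f (I(f, M) = f + 0*(2 - 1*(-2)) = f + 0*(2 + 2) = f + 0*4 = f + 0 = f)
(I(a, 2) + 1/(12 - 13))² = (-2 + 1/(12 - 13))² = (-2 + 1/(-1))² = (-2 - 1)² = (-3)² = 9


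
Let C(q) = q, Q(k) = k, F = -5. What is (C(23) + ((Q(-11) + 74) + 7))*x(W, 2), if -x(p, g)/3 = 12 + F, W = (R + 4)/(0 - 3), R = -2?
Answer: -1953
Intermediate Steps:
W = -2/3 (W = (-2 + 4)/(0 - 3) = 2/(-3) = 2*(-1/3) = -2/3 ≈ -0.66667)
x(p, g) = -21 (x(p, g) = -3*(12 - 5) = -3*7 = -21)
(C(23) + ((Q(-11) + 74) + 7))*x(W, 2) = (23 + ((-11 + 74) + 7))*(-21) = (23 + (63 + 7))*(-21) = (23 + 70)*(-21) = 93*(-21) = -1953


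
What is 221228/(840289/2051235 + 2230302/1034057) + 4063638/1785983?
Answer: 838086363786520677955614/9722498974097025469 ≈ 86201.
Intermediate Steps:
221228/(840289/2051235 + 2230302/1034057) + 4063638/1785983 = 221228/(5443780245443/2121093910395) + 4063638/1785983 = 221228*(2121093910395/5443780245443) + 4063638/1785983 = 469245363608865060/5443780245443 + 4063638/1785983 = 838086363786520677955614/9722498974097025469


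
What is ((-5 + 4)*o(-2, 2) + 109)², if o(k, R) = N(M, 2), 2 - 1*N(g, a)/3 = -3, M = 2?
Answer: 8836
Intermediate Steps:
N(g, a) = 15 (N(g, a) = 6 - 3*(-3) = 6 + 9 = 15)
o(k, R) = 15
((-5 + 4)*o(-2, 2) + 109)² = ((-5 + 4)*15 + 109)² = (-1*15 + 109)² = (-15 + 109)² = 94² = 8836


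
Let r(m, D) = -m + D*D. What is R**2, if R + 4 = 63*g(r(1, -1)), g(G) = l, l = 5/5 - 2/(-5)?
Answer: 177241/25 ≈ 7089.6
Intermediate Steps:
l = 7/5 (l = 5*(1/5) - 2*(-1/5) = 1 + 2/5 = 7/5 ≈ 1.4000)
r(m, D) = D**2 - m (r(m, D) = -m + D**2 = D**2 - m)
g(G) = 7/5
R = 421/5 (R = -4 + 63*(7/5) = -4 + 441/5 = 421/5 ≈ 84.200)
R**2 = (421/5)**2 = 177241/25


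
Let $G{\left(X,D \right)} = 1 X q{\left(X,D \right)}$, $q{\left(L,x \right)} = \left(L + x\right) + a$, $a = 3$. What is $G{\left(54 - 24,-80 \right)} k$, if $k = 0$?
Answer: $0$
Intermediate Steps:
$q{\left(L,x \right)} = 3 + L + x$ ($q{\left(L,x \right)} = \left(L + x\right) + 3 = 3 + L + x$)
$G{\left(X,D \right)} = X \left(3 + D + X\right)$ ($G{\left(X,D \right)} = 1 X \left(3 + X + D\right) = X \left(3 + D + X\right)$)
$G{\left(54 - 24,-80 \right)} k = \left(54 - 24\right) \left(3 - 80 + \left(54 - 24\right)\right) 0 = 30 \left(3 - 80 + 30\right) 0 = 30 \left(-47\right) 0 = \left(-1410\right) 0 = 0$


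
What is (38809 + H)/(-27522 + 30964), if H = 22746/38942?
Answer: 377830706/33509591 ≈ 11.275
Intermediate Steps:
H = 11373/19471 (H = 22746*(1/38942) = 11373/19471 ≈ 0.58410)
(38809 + H)/(-27522 + 30964) = (38809 + 11373/19471)/(-27522 + 30964) = (755661412/19471)/3442 = (755661412/19471)*(1/3442) = 377830706/33509591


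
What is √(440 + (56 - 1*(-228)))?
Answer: 2*√181 ≈ 26.907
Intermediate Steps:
√(440 + (56 - 1*(-228))) = √(440 + (56 + 228)) = √(440 + 284) = √724 = 2*√181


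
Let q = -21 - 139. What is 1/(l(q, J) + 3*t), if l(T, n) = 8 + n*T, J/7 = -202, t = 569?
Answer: 1/227955 ≈ 4.3868e-6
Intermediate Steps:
q = -160
J = -1414 (J = 7*(-202) = -1414)
l(T, n) = 8 + T*n
1/(l(q, J) + 3*t) = 1/((8 - 160*(-1414)) + 3*569) = 1/((8 + 226240) + 1707) = 1/(226248 + 1707) = 1/227955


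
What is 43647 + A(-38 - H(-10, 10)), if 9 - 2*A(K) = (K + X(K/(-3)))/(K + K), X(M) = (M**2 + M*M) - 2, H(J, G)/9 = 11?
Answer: 215325485/4932 ≈ 43659.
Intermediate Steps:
H(J, G) = 99 (H(J, G) = 9*11 = 99)
X(M) = -2 + 2*M**2 (X(M) = (M**2 + M**2) - 2 = 2*M**2 - 2 = -2 + 2*M**2)
A(K) = 9/2 - (-2 + K + 2*K**2/9)/(4*K) (A(K) = 9/2 - (K + (-2 + 2*(K/(-3))**2))/(2*(K + K)) = 9/2 - (K + (-2 + 2*(K*(-1/3))**2))/(2*(2*K)) = 9/2 - (K + (-2 + 2*(-K/3)**2))*1/(2*K)/2 = 9/2 - (K + (-2 + 2*(K**2/9)))*1/(2*K)/2 = 9/2 - (K + (-2 + 2*K**2/9))*1/(2*K)/2 = 9/2 - (-2 + K + 2*K**2/9)*1/(2*K)/2 = 9/2 - (-2 + K + 2*K**2/9)/(4*K))
43647 + A(-38 - H(-10, 10)) = 43647 + (17/4 + 1/(2*(-38 - 1*99)) - (-38 - 1*99)/18) = 43647 + (17/4 + 1/(2*(-38 - 99)) - (-38 - 99)/18) = 43647 + (17/4 + (1/2)/(-137) - 1/18*(-137)) = 43647 + (17/4 + (1/2)*(-1/137) + 137/18) = 43647 + (17/4 - 1/274 + 137/18) = 43647 + 58481/4932 = 215325485/4932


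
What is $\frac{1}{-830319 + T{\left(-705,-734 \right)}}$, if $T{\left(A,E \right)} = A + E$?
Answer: $- \frac{1}{831758} \approx -1.2023 \cdot 10^{-6}$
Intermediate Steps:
$\frac{1}{-830319 + T{\left(-705,-734 \right)}} = \frac{1}{-830319 - 1439} = \frac{1}{-831758} = - \frac{1}{831758}$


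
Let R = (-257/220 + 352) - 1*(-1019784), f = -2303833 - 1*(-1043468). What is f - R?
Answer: -501709963/220 ≈ -2.2805e+6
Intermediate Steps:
f = -1260365 (f = -2303833 + 1043468 = -1260365)
R = 224429663/220 (R = ((1/220)*(-257) + 352) + 1019784 = (-257/220 + 352) + 1019784 = 77183/220 + 1019784 = 224429663/220 ≈ 1.0201e+6)
f - R = -1260365 - 1*224429663/220 = -1260365 - 224429663/220 = -501709963/220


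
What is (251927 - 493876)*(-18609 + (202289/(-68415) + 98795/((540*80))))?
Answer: 35486756852758745/7881408 ≈ 4.5026e+9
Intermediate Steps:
(251927 - 493876)*(-18609 + (202289/(-68415) + 98795/((540*80)))) = -241949*(-18609 + (202289*(-1/68415) + 98795/43200)) = -241949*(-18609 + (-202289/68415 + 98795*(1/43200))) = -241949*(-18609 + (-202289/68415 + 19759/8640)) = -241949*(-18609 - 5279533/7881408) = -241949*(-146670401005/7881408) = 35486756852758745/7881408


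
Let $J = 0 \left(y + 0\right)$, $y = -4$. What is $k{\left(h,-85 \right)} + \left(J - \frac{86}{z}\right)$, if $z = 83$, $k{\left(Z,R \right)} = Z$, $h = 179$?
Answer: $\frac{14771}{83} \approx 177.96$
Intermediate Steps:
$J = 0$ ($J = 0 \left(-4 + 0\right) = 0 \left(-4\right) = 0$)
$k{\left(h,-85 \right)} + \left(J - \frac{86}{z}\right) = 179 + \left(0 - \frac{86}{83}\right) = 179 - \frac{86}{83} = \frac{14771}{83}$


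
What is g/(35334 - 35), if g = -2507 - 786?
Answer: -3293/35299 ≈ -0.093289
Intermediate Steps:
g = -3293
g/(35334 - 35) = -3293/(35334 - 35) = -3293/35299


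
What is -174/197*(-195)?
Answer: 33930/197 ≈ 172.23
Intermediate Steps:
-174/197*(-195) = 33930/197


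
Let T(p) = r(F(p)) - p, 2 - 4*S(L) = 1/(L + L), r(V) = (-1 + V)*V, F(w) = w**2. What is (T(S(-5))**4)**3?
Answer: 1661350557367973447356941915208255774083444336525354504744511558690916528961/79228162514264337593543950336000000000000000000000000000000000000000000000000 ≈ 0.020969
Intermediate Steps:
r(V) = V*(-1 + V)
S(L) = 1/2 - 1/(8*L) (S(L) = 1/2 - 1/(4*(L + L)) = 1/2 - 1/(2*L)/4 = 1/2 - 1/(8*L))
T(p) = -p + p**2*(-1 + p**2) (T(p) = p**2*(-1 + p**2) - p = -p + p**2*(-1 + p**2))
(T(S(-5))**4)**3 = ((((1/8)*(-1 + 4*(-5))/(-5))*(-1 + ((1/8)*(-1 + 4*(-5))/(-5))**3 - (-1 + 4*(-5))/(8*(-5))))**4)**3 = ((((1/8)*(-1/5)*(-1 - 20))*(-1 + ((1/8)*(-1/5)*(-1 - 20))**3 - (-1)*(-1 - 20)/(8*5)))**4)**3 = ((((1/8)*(-1/5)*(-21))*(-1 + ((1/8)*(-1/5)*(-21))**3 - (-1)*(-21)/(8*5)))**4)**3 = ((21*(-1 + (21/40)**3 - 1*21/40)/40)**4)**3 = ((21*(-1 + 9261/64000 - 21/40)/40)**4)**3 = (((21/40)*(-88339/64000))**4)**3 = ((-1855119/2560000)**4)**3 = (11843691699262134230313921/42949672960000000000000000)**3 = 1661350557367973447356941915208255774083444336525354504744511558690916528961/79228162514264337593543950336000000000000000000000000000000000000000000000000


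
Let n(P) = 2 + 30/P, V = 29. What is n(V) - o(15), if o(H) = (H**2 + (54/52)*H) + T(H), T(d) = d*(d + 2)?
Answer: -371377/754 ≈ -492.54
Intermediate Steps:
T(d) = d*(2 + d)
o(H) = H**2 + 27*H/26 + H*(2 + H) (o(H) = (H**2 + (54/52)*H) + H*(2 + H) = (H**2 + (54*(1/52))*H) + H*(2 + H) = (H**2 + 27*H/26) + H*(2 + H) = H**2 + 27*H/26 + H*(2 + H))
n(V) - o(15) = (2 + 30/29) - 15*(79 + 52*15)/26 = (2 + 30*(1/29)) - 15*(79 + 780)/26 = (2 + 30/29) - 15*859/26 = 88/29 - 1*12885/26 = 88/29 - 12885/26 = -371377/754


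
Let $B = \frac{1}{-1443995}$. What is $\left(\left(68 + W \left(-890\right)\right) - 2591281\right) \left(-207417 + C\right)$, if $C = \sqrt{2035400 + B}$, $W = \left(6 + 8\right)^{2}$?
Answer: $573643448301 - \frac{2765653 \sqrt{4244056423273441005}}{1443995} \approx 5.697 \cdot 10^{11}$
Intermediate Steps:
$B = - \frac{1}{1443995} \approx -6.9252 \cdot 10^{-7}$
$W = 196$ ($W = 14^{2} = 196$)
$C = \frac{\sqrt{4244056423273441005}}{1443995}$ ($C = \sqrt{2035400 - \frac{1}{1443995}} = \sqrt{\frac{2939107422999}{1443995}} = \frac{\sqrt{4244056423273441005}}{1443995} \approx 1426.7$)
$\left(\left(68 + W \left(-890\right)\right) - 2591281\right) \left(-207417 + C\right) = \left(\left(68 + 196 \left(-890\right)\right) - 2591281\right) \left(-207417 + \frac{\sqrt{4244056423273441005}}{1443995}\right) = \left(\left(68 - 174440\right) - 2591281\right) \left(-207417 + \frac{\sqrt{4244056423273441005}}{1443995}\right) = \left(-174372 - 2591281\right) \left(-207417 + \frac{\sqrt{4244056423273441005}}{1443995}\right) = - 2765653 \left(-207417 + \frac{\sqrt{4244056423273441005}}{1443995}\right) = 573643448301 - \frac{2765653 \sqrt{4244056423273441005}}{1443995}$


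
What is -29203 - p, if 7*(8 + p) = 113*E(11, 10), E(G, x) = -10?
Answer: -203235/7 ≈ -29034.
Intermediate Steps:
p = -1186/7 (p = -8 + (113*(-10))/7 = -8 + (1/7)*(-1130) = -8 - 1130/7 = -1186/7 ≈ -169.43)
-29203 - p = -29203 - 1*(-1186/7) = -29203 + 1186/7 = -203235/7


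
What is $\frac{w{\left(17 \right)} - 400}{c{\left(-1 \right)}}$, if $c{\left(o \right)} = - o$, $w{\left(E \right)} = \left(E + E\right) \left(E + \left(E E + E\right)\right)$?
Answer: $10582$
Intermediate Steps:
$w{\left(E \right)} = 2 E \left(E^{2} + 2 E\right)$ ($w{\left(E \right)} = 2 E \left(E + \left(E^{2} + E\right)\right) = 2 E \left(E + \left(E + E^{2}\right)\right) = 2 E \left(E^{2} + 2 E\right)$)
$\frac{w{\left(17 \right)} - 400}{c{\left(-1 \right)}} = \frac{2 \cdot 17^{2} \left(2 + 17\right) - 400}{\left(-1\right) \left(-1\right)} = \frac{2 \cdot 289 \cdot 19 - 400}{1} = \left(10982 - 400\right) 1 = 10582 \cdot 1 = 10582$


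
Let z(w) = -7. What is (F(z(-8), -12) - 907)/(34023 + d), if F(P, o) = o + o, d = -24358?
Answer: -931/9665 ≈ -0.096327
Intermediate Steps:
F(P, o) = 2*o
(F(z(-8), -12) - 907)/(34023 + d) = (2*(-12) - 907)/(34023 - 24358) = (-24 - 907)/9665 = -931*1/9665 = -931/9665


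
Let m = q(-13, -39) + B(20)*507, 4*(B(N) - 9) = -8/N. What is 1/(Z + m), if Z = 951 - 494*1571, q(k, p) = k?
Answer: -10/7706237 ≈ -1.2977e-6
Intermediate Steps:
B(N) = 9 - 2/N (B(N) = 9 + (-8/N)/4 = 9 - 2/N)
Z = -775123 (Z = 951 - 776074 = -775123)
m = 44993/10 (m = -13 + (9 - 2/20)*507 = -13 + (9 - 2*1/20)*507 = -13 + (9 - 1/10)*507 = -13 + (89/10)*507 = -13 + 45123/10 = 44993/10 ≈ 4499.3)
1/(Z + m) = 1/(-775123 + 44993/10) = 1/(-7706237/10) = -10/7706237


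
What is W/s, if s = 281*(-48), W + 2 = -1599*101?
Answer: 161501/13488 ≈ 11.974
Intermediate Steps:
W = -161501 (W = -2 - 1599*101 = -2 - 161499 = -161501)
s = -13488
W/s = -161501/(-13488) = -161501*(-1/13488) = 161501/13488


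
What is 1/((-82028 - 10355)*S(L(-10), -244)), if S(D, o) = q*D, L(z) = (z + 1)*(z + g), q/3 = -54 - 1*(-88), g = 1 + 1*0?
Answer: -1/763268346 ≈ -1.3102e-9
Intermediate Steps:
g = 1 (g = 1 + 0 = 1)
q = 102 (q = 3*(-54 - 1*(-88)) = 3*(-54 + 88) = 3*34 = 102)
L(z) = (1 + z)**2 (L(z) = (z + 1)*(z + 1) = (1 + z)*(1 + z) = (1 + z)**2)
S(D, o) = 102*D
1/((-82028 - 10355)*S(L(-10), -244)) = 1/((-82028 - 10355)*((102*(1 + (-10)**2 + 2*(-10))))) = 1/((-92383)*((102*(1 + 100 - 20)))) = -1/(92383*(102*81)) = -1/92383/8262 = -1/92383*1/8262 = -1/763268346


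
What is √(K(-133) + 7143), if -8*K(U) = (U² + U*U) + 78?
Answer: √2711 ≈ 52.067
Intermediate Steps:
K(U) = -39/4 - U²/4 (K(U) = -((U² + U*U) + 78)/8 = -((U² + U²) + 78)/8 = -(2*U² + 78)/8 = -(78 + 2*U²)/8 = -39/4 - U²/4)
√(K(-133) + 7143) = √((-39/4 - ¼*(-133)²) + 7143) = √((-39/4 - ¼*17689) + 7143) = √((-39/4 - 17689/4) + 7143) = √(-4432 + 7143) = √2711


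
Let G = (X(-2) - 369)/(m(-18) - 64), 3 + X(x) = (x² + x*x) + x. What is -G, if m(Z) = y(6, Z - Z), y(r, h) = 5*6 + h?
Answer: -183/17 ≈ -10.765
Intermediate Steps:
y(r, h) = 30 + h
m(Z) = 30 (m(Z) = 30 + (Z - Z) = 30 + 0 = 30)
X(x) = -3 + x + 2*x² (X(x) = -3 + ((x² + x*x) + x) = -3 + ((x² + x²) + x) = -3 + (2*x² + x) = -3 + (x + 2*x²) = -3 + x + 2*x²)
G = 183/17 (G = ((-3 - 2 + 2*(-2)²) - 369)/(30 - 64) = ((-3 - 2 + 2*4) - 369)/(-34) = ((-3 - 2 + 8) - 369)*(-1/34) = (3 - 369)*(-1/34) = -366*(-1/34) = 183/17 ≈ 10.765)
-G = -1*183/17 = -183/17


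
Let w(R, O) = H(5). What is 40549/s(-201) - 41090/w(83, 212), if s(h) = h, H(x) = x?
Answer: -1692367/201 ≈ -8419.7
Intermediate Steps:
w(R, O) = 5
40549/s(-201) - 41090/w(83, 212) = 40549/(-201) - 41090/5 = 40549*(-1/201) - 41090*1/5 = -40549/201 - 8218 = -1692367/201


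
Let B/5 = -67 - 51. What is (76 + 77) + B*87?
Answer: -51177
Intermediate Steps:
B = -590 (B = 5*(-67 - 51) = 5*(-118) = -590)
(76 + 77) + B*87 = (76 + 77) - 590*87 = 153 - 51330 = -51177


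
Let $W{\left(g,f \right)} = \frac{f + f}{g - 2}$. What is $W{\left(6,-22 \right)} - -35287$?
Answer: $35276$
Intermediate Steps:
$W{\left(g,f \right)} = \frac{2 f}{-2 + g}$
$W{\left(6,-22 \right)} - -35287 = 2 \left(-22\right) \frac{1}{-2 + 6} - -35287 = 2 \left(-22\right) \frac{1}{4} + 35287 = -11 + 35287 = 35276$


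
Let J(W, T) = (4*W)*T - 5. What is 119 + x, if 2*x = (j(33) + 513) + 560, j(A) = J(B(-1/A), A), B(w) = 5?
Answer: 983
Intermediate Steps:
J(W, T) = -5 + 4*T*W (J(W, T) = 4*T*W - 5 = -5 + 4*T*W)
j(A) = -5 + 20*A (j(A) = -5 + 4*A*5 = -5 + 20*A)
x = 864 (x = (((-5 + 20*33) + 513) + 560)/2 = (((-5 + 660) + 513) + 560)/2 = ((655 + 513) + 560)/2 = (1168 + 560)/2 = (1/2)*1728 = 864)
119 + x = 119 + 864 = 983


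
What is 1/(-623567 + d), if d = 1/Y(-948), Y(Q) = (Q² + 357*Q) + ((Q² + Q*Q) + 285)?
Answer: -2357961/1470346666886 ≈ -1.6037e-6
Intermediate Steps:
Y(Q) = 285 + 3*Q² + 357*Q (Y(Q) = (Q² + 357*Q) + ((Q² + Q²) + 285) = (Q² + 357*Q) + (2*Q² + 285) = (Q² + 357*Q) + (285 + 2*Q²) = 285 + 3*Q² + 357*Q)
d = 1/2357961 (d = 1/(285 + 3*(-948)² + 357*(-948)) = 1/(285 + 3*898704 - 338436) = 1/(285 + 2696112 - 338436) = 1/2357961 ≈ 4.2410e-7)
1/(-623567 + d) = 1/(-623567 + 1/2357961) = 1/(-1470346666886/2357961) = -2357961/1470346666886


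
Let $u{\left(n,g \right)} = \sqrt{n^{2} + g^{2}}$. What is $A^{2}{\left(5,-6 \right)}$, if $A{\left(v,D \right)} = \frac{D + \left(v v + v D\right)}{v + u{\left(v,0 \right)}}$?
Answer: $\frac{121}{100} \approx 1.21$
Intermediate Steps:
$u{\left(n,g \right)} = \sqrt{g^{2} + n^{2}}$
$A{\left(v,D \right)} = \frac{D + v^{2} + D v}{v + \sqrt{v^{2}}}$ ($A{\left(v,D \right)} = \frac{D + \left(v v + v D\right)}{v + \sqrt{0^{2} + v^{2}}} = \frac{D + \left(v^{2} + D v\right)}{v + \sqrt{0 + v^{2}}} = \frac{D + v^{2} + D v}{v + \sqrt{v^{2}}}$)
$A^{2}{\left(5,-6 \right)} = \left(\frac{-6 + 5^{2} - 30}{5 + \sqrt{5^{2}}}\right)^{2} = \left(\frac{-6 + 25 - 30}{5 + \sqrt{25}}\right)^{2} = \left(\frac{1}{5 + 5} \left(-11\right)\right)^{2} = \left(\frac{1}{10} \left(-11\right)\right)^{2} = \left(- \frac{11}{10}\right)^{2} = \frac{121}{100}$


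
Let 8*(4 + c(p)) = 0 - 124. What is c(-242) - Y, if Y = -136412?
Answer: 272785/2 ≈ 1.3639e+5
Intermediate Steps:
c(p) = -39/2 (c(p) = -4 + (0 - 124)/8 = -4 + (⅛)*(-124) = -4 - 31/2 = -39/2)
c(-242) - Y = -39/2 - 1*(-136412) = -39/2 + 136412 = 272785/2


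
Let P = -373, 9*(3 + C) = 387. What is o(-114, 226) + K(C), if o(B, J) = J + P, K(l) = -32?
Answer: -179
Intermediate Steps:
C = 40 (C = -3 + (⅑)*387 = -3 + 43 = 40)
o(B, J) = -373 + J (o(B, J) = J - 373 = -373 + J)
o(-114, 226) + K(C) = (-373 + 226) - 32 = -147 - 32 = -179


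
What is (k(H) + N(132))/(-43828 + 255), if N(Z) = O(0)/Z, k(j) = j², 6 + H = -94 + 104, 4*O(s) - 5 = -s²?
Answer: -8453/23006544 ≈ -0.00036742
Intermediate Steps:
O(s) = 5/4 - s²/4 (O(s) = 5/4 + (-s²)/4 = 5/4 - s²/4)
H = 4 (H = -6 + (-94 + 104) = -6 + 10 = 4)
N(Z) = 5/(4*Z) (N(Z) = (5/4 - ¼*0²)/Z = (5/4 - ¼*0)/Z = (5/4 + 0)/Z = 5/(4*Z))
(k(H) + N(132))/(-43828 + 255) = (4² + (5/4)/132)/(-43828 + 255) = (16 + (5/4)*(1/132))/(-43573) = (16 + 5/528)*(-1/43573) = (8453/528)*(-1/43573) = -8453/23006544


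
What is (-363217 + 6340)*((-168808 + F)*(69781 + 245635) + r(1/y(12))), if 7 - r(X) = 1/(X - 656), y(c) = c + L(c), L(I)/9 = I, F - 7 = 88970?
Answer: 707381043114359924667/78719 ≈ 8.9862e+15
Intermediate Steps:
F = 88977 (F = 7 + 88970 = 88977)
L(I) = 9*I
y(c) = 10*c (y(c) = c + 9*c = 10*c)
r(X) = 7 - 1/(-656 + X) (r(X) = 7 - 1/(X - 656) = 7 - 1/(-656 + X))
(-363217 + 6340)*((-168808 + F)*(69781 + 245635) + r(1/y(12))) = (-363217 + 6340)*((-168808 + 88977)*(69781 + 245635) + (-4593 + 7/((10*12)))/(-656 + 1/(10*12))) = -356877*(-79831*315416 + (-4593 + 7/120)/(-656 + 1/120)) = -356877*(-25179974696 + (-4593 + 7*(1/120))/(-656 + 1/120)) = -356877*(-25179974696 + (-4593 + 7/120)/(-78719/120)) = -356877*(-25179974696 - 120/78719*(-551153/120)) = -356877*(-25179974696 + 551153/78719) = -356877*(-1982142427543271/78719) = 707381043114359924667/78719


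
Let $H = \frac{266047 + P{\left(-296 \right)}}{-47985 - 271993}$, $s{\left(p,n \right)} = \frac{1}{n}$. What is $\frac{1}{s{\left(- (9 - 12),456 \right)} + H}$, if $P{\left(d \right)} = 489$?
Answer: $- \frac{72954984}{60610219} \approx -1.2037$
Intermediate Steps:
$H = - \frac{133268}{159989}$ ($H = \frac{266047 + 489}{-47985 - 271993} = \frac{266536}{-319978} = 266536 \left(- \frac{1}{319978}\right) = - \frac{133268}{159989} \approx -0.83298$)
$\frac{1}{s{\left(- (9 - 12),456 \right)} + H} = \frac{1}{\frac{1}{456} - \frac{133268}{159989}} = \frac{1}{- \frac{60610219}{72954984}} = - \frac{72954984}{60610219}$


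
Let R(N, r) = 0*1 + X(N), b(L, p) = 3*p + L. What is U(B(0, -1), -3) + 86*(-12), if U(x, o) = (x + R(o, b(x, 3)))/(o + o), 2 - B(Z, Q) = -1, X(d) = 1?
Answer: -3098/3 ≈ -1032.7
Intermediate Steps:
b(L, p) = L + 3*p
B(Z, Q) = 3 (B(Z, Q) = 2 - 1*(-1) = 2 + 1 = 3)
R(N, r) = 1 (R(N, r) = 0*1 + 1 = 0 + 1 = 1)
U(x, o) = (1 + x)/(2*o) (U(x, o) = (x + 1)/(o + o) = (1 + x)/((2*o)) = (1 + x)*(1/(2*o)) = (1 + x)/(2*o))
U(B(0, -1), -3) + 86*(-12) = (1/2)*(1 + 3)/(-3) + 86*(-12) = (1/2)*(-1/3)*4 - 1032 = -2/3 - 1032 = -3098/3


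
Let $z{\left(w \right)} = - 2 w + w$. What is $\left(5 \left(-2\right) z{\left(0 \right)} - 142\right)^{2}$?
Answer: $20164$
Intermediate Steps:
$z{\left(w \right)} = - w$
$\left(5 \left(-2\right) z{\left(0 \right)} - 142\right)^{2} = \left(5 \left(-2\right) \left(\left(-1\right) 0\right) - 142\right)^{2} = \left(\left(-10\right) 0 - 142\right)^{2} = \left(0 - 142\right)^{2} = \left(-142\right)^{2} = 20164$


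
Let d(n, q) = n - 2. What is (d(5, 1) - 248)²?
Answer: 60025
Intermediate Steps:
d(n, q) = -2 + n
(d(5, 1) - 248)² = ((-2 + 5) - 248)² = (3 - 248)² = (-245)² = 60025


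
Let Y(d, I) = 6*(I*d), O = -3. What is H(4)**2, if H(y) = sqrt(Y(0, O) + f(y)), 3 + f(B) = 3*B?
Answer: 9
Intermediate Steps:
Y(d, I) = 6*I*d
f(B) = -3 + 3*B
H(y) = sqrt(-3 + 3*y) (H(y) = sqrt(6*(-3)*0 + (-3 + 3*y)) = sqrt(0 + (-3 + 3*y)) = sqrt(-3 + 3*y))
H(4)**2 = (sqrt(-3 + 3*4))**2 = (sqrt(-3 + 12))**2 = (sqrt(9))**2 = 3**2 = 9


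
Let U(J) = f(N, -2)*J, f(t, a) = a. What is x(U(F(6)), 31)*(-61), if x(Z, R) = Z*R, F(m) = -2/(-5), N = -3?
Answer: 7564/5 ≈ 1512.8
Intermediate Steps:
F(m) = 2/5 (F(m) = -2*(-1/5) = 2/5)
U(J) = -2*J
x(Z, R) = R*Z
x(U(F(6)), 31)*(-61) = (31*(-2*2/5))*(-61) = (31*(-4/5))*(-61) = -124/5*(-61) = 7564/5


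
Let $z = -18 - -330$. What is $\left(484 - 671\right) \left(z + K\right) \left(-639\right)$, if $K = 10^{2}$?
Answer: $49231116$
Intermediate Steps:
$z = 312$ ($z = -18 + 330 = 312$)
$K = 100$
$\left(484 - 671\right) \left(z + K\right) \left(-639\right) = \left(484 - 671\right) \left(312 + 100\right) \left(-639\right) = \left(-187\right) 412 \left(-639\right) = \left(-77044\right) \left(-639\right) = 49231116$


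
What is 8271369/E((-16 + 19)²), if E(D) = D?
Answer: 919041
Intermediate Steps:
8271369/E((-16 + 19)²) = 8271369/((-16 + 19)²) = 8271369/(3²) = 8271369/9 = 8271369*(⅑) = 919041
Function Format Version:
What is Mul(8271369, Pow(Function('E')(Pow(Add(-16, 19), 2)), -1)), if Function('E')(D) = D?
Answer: 919041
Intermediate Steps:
Mul(8271369, Pow(Function('E')(Pow(Add(-16, 19), 2)), -1)) = Mul(8271369, Pow(Pow(Add(-16, 19), 2), -1)) = Mul(8271369, Pow(Pow(3, 2), -1)) = Mul(8271369, Pow(9, -1)) = Mul(8271369, Rational(1, 9)) = 919041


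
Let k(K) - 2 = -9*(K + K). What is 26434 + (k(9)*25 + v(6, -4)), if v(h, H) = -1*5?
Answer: 22429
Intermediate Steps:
k(K) = 2 - 18*K (k(K) = 2 - 9*(K + K) = 2 - 18*K)
v(h, H) = -5
26434 + (k(9)*25 + v(6, -4)) = 26434 + ((2 - 18*9)*25 - 5) = 26434 + ((2 - 162)*25 - 5) = 26434 + (-160*25 - 5) = 26434 + (-4000 - 5) = 26434 - 4005 = 22429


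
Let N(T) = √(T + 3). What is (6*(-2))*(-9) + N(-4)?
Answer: 108 + I ≈ 108.0 + 1.0*I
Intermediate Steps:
N(T) = √(3 + T)
(6*(-2))*(-9) + N(-4) = (6*(-2))*(-9) + √(3 - 4) = -12*(-9) + √(-1) = 108 + I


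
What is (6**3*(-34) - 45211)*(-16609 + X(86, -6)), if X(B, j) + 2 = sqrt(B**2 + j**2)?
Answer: 872991105 - 105110*sqrt(1858) ≈ 8.6846e+8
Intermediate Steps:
X(B, j) = -2 + sqrt(B**2 + j**2)
(6**3*(-34) - 45211)*(-16609 + X(86, -6)) = (6**3*(-34) - 45211)*(-16609 + (-2 + sqrt(86**2 + (-6)**2))) = (216*(-34) - 45211)*(-16609 + (-2 + sqrt(7396 + 36))) = (-7344 - 45211)*(-16609 + (-2 + sqrt(7432))) = -52555*(-16609 + (-2 + 2*sqrt(1858))) = -52555*(-16611 + 2*sqrt(1858)) = 872991105 - 105110*sqrt(1858)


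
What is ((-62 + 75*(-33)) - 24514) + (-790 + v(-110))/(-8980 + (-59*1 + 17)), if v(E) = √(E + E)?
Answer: -122026666/4511 - I*√55/4511 ≈ -27051.0 - 0.001644*I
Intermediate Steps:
v(E) = √2*√E (v(E) = √(2*E) = √2*√E)
((-62 + 75*(-33)) - 24514) + (-790 + v(-110))/(-8980 + (-59*1 + 17)) = ((-62 + 75*(-33)) - 24514) + (-790 + √2*√(-110))/(-8980 + (-59*1 + 17)) = ((-62 - 2475) - 24514) + (-790 + √2*(I*√110))/(-8980 + (-59 + 17)) = (-2537 - 24514) + (-790 + 2*I*√55)/(-8980 - 42) = -27051 + (-790 + 2*I*√55)/(-9022) = -27051 + (-790 + 2*I*√55)*(-1/9022) = -27051 + (395/4511 - I*√55/4511) = -122026666/4511 - I*√55/4511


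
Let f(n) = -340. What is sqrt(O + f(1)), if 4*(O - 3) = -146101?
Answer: I*sqrt(147449)/2 ≈ 192.0*I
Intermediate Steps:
O = -146089/4 (O = 3 + (1/4)*(-146101) = 3 - 146101/4 = -146089/4 ≈ -36522.)
sqrt(O + f(1)) = sqrt(-146089/4 - 340) = sqrt(-147449/4) = I*sqrt(147449)/2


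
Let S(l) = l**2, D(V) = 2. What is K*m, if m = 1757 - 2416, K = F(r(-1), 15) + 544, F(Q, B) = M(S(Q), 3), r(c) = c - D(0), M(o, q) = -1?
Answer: -357837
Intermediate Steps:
r(c) = -2 + c (r(c) = c - 1*2 = c - 2 = -2 + c)
F(Q, B) = -1
K = 543 (K = -1 + 544 = 543)
m = -659
K*m = 543*(-659) = -357837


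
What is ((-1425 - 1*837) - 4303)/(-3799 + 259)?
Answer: 1313/708 ≈ 1.8545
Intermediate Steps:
((-1425 - 1*837) - 4303)/(-3799 + 259) = ((-1425 - 837) - 4303)/(-3540) = (-2262 - 4303)*(-1/3540) = -6565*(-1/3540) = 1313/708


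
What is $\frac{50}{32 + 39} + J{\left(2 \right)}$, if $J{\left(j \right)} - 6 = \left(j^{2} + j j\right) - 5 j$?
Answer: $\frac{334}{71} \approx 4.7042$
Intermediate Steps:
$J{\left(j \right)} = 6 - 5 j + 2 j^{2}$ ($J{\left(j \right)} = 6 - \left(- j^{2} + 5 j - j j\right) = 6 - \left(- 2 j^{2} + 5 j\right) = 6 + \left(2 j^{2} - 5 j\right) = 6 + \left(- 5 j + 2 j^{2}\right) = 6 - 5 j + 2 j^{2}$)
$\frac{50}{32 + 39} + J{\left(2 \right)} = \frac{50}{32 + 39} + \left(6 - 10 + 2 \cdot 2^{2}\right) = \frac{50}{71} + \left(6 - 10 + 2 \cdot 4\right) = 50 \cdot \frac{1}{71} + \left(6 - 10 + 8\right) = \frac{50}{71} + 4 = \frac{334}{71}$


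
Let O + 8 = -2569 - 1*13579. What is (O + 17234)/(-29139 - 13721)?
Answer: -539/21430 ≈ -0.025152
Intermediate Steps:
O = -16156 (O = -8 + (-2569 - 1*13579) = -8 + (-2569 - 13579) = -8 - 16148 = -16156)
(O + 17234)/(-29139 - 13721) = (-16156 + 17234)/(-29139 - 13721) = 1078/(-42860) = 1078*(-1/42860) = -539/21430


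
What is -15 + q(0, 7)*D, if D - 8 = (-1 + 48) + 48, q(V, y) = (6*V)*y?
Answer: -15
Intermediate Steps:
q(V, y) = 6*V*y
D = 103 (D = 8 + ((-1 + 48) + 48) = 8 + (47 + 48) = 8 + 95 = 103)
-15 + q(0, 7)*D = -15 + (6*0*7)*103 = -15 + 0*103 = -15 + 0 = -15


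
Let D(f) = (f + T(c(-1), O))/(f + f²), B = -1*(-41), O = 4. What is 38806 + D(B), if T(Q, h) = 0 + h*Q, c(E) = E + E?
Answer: 22274655/574 ≈ 38806.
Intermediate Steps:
c(E) = 2*E
B = 41
T(Q, h) = Q*h (T(Q, h) = 0 + Q*h = Q*h)
D(f) = (-8 + f)/(f + f²) (D(f) = (f + (2*(-1))*4)/(f + f²) = (f - 2*4)/(f + f²) = (f - 8)/(f + f²) = (-8 + f)/(f + f²))
38806 + D(B) = 38806 + (-8 + 41)/(41*(1 + 41)) = 38806 + (1/41)*33/42 = 38806 + (1/41)*(1/42)*33 = 38806 + 11/574 = 22274655/574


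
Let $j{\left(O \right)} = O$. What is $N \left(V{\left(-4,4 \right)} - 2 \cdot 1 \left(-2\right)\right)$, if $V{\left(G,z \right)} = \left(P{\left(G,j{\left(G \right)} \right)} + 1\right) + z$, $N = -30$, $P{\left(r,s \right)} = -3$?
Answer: $-180$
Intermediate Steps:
$V{\left(G,z \right)} = -2 + z$ ($V{\left(G,z \right)} = \left(-3 + 1\right) + z = -2 + z$)
$N \left(V{\left(-4,4 \right)} - 2 \cdot 1 \left(-2\right)\right) = - 30 \left(\left(-2 + 4\right) - 2 \cdot 1 \left(-2\right)\right) = - 30 \left(2 - 2 \left(-2\right)\right) = - 30 \left(2 - -4\right) = - 30 \left(2 + 4\right) = \left(-30\right) 6 = -180$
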